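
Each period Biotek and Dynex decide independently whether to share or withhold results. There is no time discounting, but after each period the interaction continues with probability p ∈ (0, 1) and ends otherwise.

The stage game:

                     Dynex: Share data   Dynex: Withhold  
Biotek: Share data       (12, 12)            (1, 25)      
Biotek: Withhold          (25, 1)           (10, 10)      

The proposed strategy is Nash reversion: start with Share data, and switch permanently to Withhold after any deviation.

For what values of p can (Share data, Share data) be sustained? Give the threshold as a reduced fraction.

13/15

With no time discounting, the continuation probability p plays the role of the discount factor.
Grim-trigger IC: 12/(1−p) ≥ 25 + 10p/(1−p) ⇒ p ≥ (25−12)/(25−10) = 13/15.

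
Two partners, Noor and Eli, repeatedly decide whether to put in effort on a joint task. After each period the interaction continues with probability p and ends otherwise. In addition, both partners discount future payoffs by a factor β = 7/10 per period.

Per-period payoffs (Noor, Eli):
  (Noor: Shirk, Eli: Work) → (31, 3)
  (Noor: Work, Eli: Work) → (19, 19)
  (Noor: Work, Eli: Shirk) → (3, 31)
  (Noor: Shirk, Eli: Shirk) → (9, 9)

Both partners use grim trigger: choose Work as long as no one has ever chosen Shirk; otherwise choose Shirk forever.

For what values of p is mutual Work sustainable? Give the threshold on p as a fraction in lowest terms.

Expected continuation weight on next period's payoff is β·p = 7/10·p, which plays the role of the discount factor.
Cooperation requires 7/10·p ≥ (31−19)/(31−9) = 6/11, hence p ≥ 60/77.

60/77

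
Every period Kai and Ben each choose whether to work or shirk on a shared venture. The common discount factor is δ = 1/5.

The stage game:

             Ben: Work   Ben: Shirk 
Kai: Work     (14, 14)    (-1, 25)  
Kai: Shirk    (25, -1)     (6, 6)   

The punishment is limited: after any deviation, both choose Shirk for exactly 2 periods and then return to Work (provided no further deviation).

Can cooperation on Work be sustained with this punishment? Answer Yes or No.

No

IC: δ+…+δ^2 ≥ (25−14)/(14−6) = 11/8.
At δ = 1/5: partial sum = 0.2400 < 1.3750. Cooperation not sustainable.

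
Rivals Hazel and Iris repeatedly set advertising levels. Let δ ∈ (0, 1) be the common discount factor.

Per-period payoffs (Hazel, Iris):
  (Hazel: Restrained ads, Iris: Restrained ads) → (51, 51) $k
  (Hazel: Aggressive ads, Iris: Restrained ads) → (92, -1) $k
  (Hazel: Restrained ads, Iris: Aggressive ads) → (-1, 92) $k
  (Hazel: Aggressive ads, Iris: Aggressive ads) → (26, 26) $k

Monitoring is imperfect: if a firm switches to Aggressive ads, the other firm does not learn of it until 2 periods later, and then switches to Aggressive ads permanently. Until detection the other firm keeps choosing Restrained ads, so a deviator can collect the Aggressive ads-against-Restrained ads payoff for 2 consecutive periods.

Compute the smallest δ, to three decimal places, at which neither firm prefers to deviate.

0.788

A deviator earns 92 for 2 periods, then 26 forever; cooperating earns 51 forever. Multiplying the IC by (1−δ):
51 ≥ 92(1−δ^2) + 26δ^2, so 66·δ^2 ≥ 41 and δ^2 ≥ 41/66.
δ ≥ (41/66)^(1/2) ≈ 0.788.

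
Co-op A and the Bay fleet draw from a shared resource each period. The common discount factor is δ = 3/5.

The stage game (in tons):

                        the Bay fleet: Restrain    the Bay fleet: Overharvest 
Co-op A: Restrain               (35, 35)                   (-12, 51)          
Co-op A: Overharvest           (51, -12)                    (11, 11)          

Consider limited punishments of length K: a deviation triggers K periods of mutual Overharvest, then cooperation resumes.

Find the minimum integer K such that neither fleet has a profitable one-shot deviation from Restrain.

IC: δ(1−δ^K)/(1−δ) ≥ (51−35)/(35−11) = 2/3.
With δ = 3/5: need 1 − δ^K ≥ 2/3·(1−3/5)/(3/5), i.e. δ^K ≤ 0.5556.
Since (3/5)^1 = 0.6000 and (3/5)^2 = 0.3600, the smallest such K is 2.

2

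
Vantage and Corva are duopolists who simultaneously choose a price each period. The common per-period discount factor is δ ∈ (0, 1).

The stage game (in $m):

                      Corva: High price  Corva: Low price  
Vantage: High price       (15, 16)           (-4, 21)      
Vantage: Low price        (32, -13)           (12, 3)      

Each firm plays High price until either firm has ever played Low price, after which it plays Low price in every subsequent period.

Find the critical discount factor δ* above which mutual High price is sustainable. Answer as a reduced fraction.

Vantage: cooperation gives 15 each period; deviation gives 32 once then 12 forever.
  15/(1−δ) ≥ 32 + 12δ/(1−δ) ⇒ δ ≥ 17/20.
Corva: cooperation gives 16 each period; deviation gives 21 once then 3 forever.
  δ ≥ 5/18.
Both must hold, so the binding constraint is Vantage's: δ ≥ 17/20.

17/20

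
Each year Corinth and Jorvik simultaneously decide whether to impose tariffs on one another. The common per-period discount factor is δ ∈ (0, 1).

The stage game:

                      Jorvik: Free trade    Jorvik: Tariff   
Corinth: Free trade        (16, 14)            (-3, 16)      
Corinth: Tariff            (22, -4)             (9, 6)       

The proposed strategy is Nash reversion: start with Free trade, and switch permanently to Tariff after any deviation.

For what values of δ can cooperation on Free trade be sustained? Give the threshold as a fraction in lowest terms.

For Corinth: deviation gain 22−16 = 6, per-period punishment loss 16−9 = 7. IC gives δ ≥ 6/13.
For Jorvik: gain 2, loss 8 per period, so δ ≥ 2/10 = 1/5.
The tighter constraint is Corinth's, so cooperation needs δ ≥ 6/13.

6/13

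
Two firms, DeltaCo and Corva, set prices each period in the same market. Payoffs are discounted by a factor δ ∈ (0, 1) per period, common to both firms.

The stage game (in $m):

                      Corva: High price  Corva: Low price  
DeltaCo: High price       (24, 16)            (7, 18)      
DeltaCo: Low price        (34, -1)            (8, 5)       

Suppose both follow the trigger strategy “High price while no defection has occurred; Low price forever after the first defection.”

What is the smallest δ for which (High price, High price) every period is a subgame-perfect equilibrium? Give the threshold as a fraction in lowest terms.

For DeltaCo: deviation gain 34−24 = 10, per-period punishment loss 24−8 = 16. IC gives δ ≥ 10/26 = 5/13.
For Corva: gain 2, loss 11 per period, so δ ≥ 2/13.
The tighter constraint is DeltaCo's, so cooperation needs δ ≥ 5/13.

5/13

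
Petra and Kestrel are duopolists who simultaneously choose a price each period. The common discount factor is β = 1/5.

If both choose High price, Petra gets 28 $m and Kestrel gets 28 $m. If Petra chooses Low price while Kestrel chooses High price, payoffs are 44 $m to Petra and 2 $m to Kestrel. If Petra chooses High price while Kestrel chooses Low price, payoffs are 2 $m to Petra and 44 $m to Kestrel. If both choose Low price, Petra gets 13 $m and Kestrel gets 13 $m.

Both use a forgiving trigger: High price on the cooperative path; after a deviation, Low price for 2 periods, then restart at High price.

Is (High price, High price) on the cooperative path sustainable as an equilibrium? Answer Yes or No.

A one-shot deviation gives 44 now, then 13 for 2 periods, then back to 28.
Gain from deviating: (44−28) today; loss: (28−13) in each of the next 2 periods.
No-deviation condition: (28−13)(β+…+β^2) ≥ 44−28, i.e. β+…+β^2 ≥ 16/15.
At β = 1/5: β+…+β^2 = 0.2400 < 1.0667.
So cooperation is not sustainable.

No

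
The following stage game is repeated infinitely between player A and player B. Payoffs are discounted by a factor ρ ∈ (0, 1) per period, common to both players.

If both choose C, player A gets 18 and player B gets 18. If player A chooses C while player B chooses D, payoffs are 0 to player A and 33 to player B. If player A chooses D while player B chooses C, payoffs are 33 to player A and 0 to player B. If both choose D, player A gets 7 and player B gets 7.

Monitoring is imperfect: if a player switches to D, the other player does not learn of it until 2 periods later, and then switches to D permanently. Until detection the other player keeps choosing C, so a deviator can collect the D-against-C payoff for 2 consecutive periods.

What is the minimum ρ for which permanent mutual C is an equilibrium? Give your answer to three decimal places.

A deviator earns 33 for 2 periods, then 7 forever; cooperating earns 18 forever. Multiplying the IC by (1−ρ):
18 ≥ 33(1−ρ^2) + 7ρ^2, so 26·ρ^2 ≥ 15 and ρ^2 ≥ 15/26.
ρ ≥ (15/26)^(1/2) ≈ 0.760.

0.760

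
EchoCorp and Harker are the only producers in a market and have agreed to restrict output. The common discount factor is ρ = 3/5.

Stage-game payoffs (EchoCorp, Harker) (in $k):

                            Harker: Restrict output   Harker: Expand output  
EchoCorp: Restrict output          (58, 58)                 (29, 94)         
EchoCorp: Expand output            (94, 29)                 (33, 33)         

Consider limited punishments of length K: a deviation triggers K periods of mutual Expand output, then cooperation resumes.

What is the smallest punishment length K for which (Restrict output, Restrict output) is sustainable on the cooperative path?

Need Σ_{k=1}^{K} ρ^k ≥ (94−58)/(58−33) = 1.4400 at ρ = 3/5.
At K = 6 the sum is 1.4300 < 1.4400; at K = 7 it is 1.4580 ≥ 1.4400.
So the minimum punishment length is K = 7.

7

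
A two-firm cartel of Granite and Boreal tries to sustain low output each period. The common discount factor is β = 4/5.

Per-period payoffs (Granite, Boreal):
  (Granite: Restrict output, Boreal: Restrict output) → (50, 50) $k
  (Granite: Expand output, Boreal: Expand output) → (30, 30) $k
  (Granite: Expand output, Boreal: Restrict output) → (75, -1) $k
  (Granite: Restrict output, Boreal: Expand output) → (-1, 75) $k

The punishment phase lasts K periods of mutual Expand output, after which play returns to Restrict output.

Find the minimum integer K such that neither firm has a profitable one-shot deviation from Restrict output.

No profitable deviation requires (50−30)(β+…+β^K) ≥ 75−50, i.e. β+…+β^K ≥ 5/4 ≈ 1.2500.
With β = 4/5, the partial sums are K=1: 0.8000, K=2: 1.4400.
K = 2 is the first length at which the sum reaches 1.2500.

2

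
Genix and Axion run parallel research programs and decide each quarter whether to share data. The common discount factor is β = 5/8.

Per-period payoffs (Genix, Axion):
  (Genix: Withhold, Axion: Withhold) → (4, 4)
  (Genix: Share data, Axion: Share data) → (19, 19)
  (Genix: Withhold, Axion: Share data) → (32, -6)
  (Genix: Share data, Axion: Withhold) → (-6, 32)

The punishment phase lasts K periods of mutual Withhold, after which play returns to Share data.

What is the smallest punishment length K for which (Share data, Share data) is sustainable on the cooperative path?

IC: β(1−β^K)/(1−β) ≥ (32−19)/(19−4) = 13/15.
With β = 5/8: need 1 − β^K ≥ 13/15·(1−5/8)/(5/8), i.e. β^K ≤ 0.4800.
Since (5/8)^1 = 0.6250 and (5/8)^2 = 0.3906, the smallest such K is 2.

2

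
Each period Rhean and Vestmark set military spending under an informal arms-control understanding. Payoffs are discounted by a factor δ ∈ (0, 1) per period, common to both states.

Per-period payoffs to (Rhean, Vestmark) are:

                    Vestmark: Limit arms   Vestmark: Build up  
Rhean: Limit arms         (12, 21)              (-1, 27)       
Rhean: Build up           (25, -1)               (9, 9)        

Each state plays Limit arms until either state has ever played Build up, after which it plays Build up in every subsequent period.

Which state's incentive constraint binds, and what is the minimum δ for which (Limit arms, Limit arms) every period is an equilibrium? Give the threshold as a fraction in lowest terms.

Rhean: cooperation gives 12 each period; deviation gives 25 once then 9 forever.
  12/(1−δ) ≥ 25 + 9δ/(1−δ) ⇒ δ ≥ 13/16.
Vestmark: cooperation gives 21 each period; deviation gives 27 once then 9 forever.
  δ ≥ 6/18 = 1/3.
Both must hold, so the binding constraint is Rhean's: δ ≥ 13/16.

Rhean; δ ≥ 13/16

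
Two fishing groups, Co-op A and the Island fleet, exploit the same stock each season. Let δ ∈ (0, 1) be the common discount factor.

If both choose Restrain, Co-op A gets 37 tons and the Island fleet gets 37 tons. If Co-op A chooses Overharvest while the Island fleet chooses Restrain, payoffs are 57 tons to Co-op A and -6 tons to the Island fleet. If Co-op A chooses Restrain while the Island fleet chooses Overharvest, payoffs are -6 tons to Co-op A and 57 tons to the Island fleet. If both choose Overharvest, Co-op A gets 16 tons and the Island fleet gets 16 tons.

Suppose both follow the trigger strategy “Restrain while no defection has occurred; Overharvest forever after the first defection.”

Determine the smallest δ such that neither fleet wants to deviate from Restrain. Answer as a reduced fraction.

20/41

Under grim trigger the critical discount factor is (T−C)/(T−P) with T = 57, C = 37, P = 16.
δ* = (57−37)/(57−16) = 20/41.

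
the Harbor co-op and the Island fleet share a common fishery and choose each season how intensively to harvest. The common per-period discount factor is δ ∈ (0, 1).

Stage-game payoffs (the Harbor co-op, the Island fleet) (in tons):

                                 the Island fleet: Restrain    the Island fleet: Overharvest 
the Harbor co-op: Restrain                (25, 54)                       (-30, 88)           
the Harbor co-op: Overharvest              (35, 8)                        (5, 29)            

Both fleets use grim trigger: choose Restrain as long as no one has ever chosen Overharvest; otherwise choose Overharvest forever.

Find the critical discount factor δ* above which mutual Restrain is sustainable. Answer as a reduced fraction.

the Harbor co-op's threshold: (35−25)/(35−5) = 1/3.
the Island fleet's threshold: (88−54)/(88−29) = 34/59.
1/3 < 34/59, so the Island fleet binds and δ* = 34/59.

34/59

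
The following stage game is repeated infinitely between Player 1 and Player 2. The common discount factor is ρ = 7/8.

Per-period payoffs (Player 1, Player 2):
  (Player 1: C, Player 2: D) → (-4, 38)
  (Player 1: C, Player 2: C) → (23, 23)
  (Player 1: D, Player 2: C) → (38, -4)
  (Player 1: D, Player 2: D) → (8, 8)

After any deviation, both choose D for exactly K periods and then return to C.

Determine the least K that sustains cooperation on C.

No profitable deviation requires (23−8)(ρ+…+ρ^K) ≥ 38−23, i.e. ρ+…+ρ^K ≥ 1 ≈ 1.0000.
With ρ = 7/8, the partial sums are K=1: 0.8750, K=2: 1.6406.
K = 2 is the first length at which the sum reaches 1.0000.

2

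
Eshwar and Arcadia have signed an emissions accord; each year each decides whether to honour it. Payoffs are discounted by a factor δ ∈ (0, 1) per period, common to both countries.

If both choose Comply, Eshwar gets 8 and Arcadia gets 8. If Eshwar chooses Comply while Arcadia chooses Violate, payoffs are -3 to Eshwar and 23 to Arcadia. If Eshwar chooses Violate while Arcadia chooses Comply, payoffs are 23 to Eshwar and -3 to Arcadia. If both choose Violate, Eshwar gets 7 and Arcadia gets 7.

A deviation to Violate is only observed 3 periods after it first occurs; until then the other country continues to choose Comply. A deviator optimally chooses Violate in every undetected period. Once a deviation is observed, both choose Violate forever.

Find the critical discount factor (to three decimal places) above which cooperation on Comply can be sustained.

A deviator earns 23 for 3 periods, then 7 forever; cooperating earns 8 forever. Multiplying the IC by (1−δ):
8 ≥ 23(1−δ^3) + 7δ^3, so 16·δ^3 ≥ 15 and δ^3 ≥ 15/16.
δ ≥ (15/16)^(1/3) ≈ 0.979.

0.979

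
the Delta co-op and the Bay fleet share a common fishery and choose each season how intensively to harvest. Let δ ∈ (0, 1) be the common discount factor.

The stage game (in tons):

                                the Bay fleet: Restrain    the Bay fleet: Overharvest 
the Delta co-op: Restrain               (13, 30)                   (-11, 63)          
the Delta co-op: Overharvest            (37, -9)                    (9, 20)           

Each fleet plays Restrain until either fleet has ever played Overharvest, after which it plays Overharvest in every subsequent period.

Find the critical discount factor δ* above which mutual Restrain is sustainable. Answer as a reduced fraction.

6/7

the Delta co-op's threshold: (37−13)/(37−9) = 6/7.
the Bay fleet's threshold: (63−30)/(63−20) = 33/43.
6/7 > 33/43, so the Delta co-op binds and δ* = 6/7.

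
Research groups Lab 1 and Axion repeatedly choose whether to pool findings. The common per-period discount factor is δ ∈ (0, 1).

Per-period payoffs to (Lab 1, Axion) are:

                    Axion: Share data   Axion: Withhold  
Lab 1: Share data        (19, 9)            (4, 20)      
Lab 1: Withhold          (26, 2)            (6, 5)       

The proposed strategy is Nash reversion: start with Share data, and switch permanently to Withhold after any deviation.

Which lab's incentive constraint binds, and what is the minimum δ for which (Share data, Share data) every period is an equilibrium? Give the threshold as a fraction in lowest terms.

For Lab 1: deviation gain 26−19 = 7, per-period punishment loss 19−6 = 13. IC gives δ ≥ 7/20.
For Axion: gain 11, loss 4 per period, so δ ≥ 11/15.
The tighter constraint is Axion's, so cooperation needs δ ≥ 11/15.

Axion; δ ≥ 11/15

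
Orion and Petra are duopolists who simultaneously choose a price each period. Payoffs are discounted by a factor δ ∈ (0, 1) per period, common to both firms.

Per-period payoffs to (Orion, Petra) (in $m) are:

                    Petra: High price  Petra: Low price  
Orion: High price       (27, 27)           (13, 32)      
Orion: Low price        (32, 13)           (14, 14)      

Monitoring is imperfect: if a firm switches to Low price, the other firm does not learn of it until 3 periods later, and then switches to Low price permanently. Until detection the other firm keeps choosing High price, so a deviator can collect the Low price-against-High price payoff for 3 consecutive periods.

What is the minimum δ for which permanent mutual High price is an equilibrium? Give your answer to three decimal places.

The best deviation is to choose Low price for all 3 undetected periods, earning 32 each, then 14 forever once detected.
Deviation value: 32(1−δ^3)/(1−δ) + 14δ^3/(1−δ); cooperation value: 27/(1−δ).
IC: 27 ≥ 32(1−δ^3) + 14δ^3 = 32 − 18δ^3.
So δ^3 ≥ 5/18, giving δ ≥ (5/18)^(1/3) ≈ 0.652.

0.652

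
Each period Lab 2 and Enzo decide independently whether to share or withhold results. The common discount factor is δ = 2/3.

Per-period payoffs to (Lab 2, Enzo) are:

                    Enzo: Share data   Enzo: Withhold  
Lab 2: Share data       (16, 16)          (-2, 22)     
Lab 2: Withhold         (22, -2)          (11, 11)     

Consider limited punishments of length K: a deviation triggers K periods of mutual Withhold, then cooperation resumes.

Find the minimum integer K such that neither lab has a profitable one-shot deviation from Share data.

No profitable deviation requires (16−11)(δ+…+δ^K) ≥ 22−16, i.e. δ+…+δ^K ≥ 6/5 ≈ 1.2000.
With δ = 2/3, the partial sums are K=1: 0.6667, K=2: 1.1111, K=3: 1.4074.
K = 3 is the first length at which the sum reaches 1.2000.

3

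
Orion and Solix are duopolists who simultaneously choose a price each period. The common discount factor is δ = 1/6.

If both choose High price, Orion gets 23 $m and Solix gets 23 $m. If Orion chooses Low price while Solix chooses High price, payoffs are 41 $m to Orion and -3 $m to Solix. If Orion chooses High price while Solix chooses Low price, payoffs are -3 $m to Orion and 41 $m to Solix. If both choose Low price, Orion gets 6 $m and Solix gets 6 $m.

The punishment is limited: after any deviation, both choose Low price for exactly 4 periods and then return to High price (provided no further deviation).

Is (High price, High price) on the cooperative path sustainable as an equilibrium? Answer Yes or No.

A one-shot deviation gives 41 now, then 6 for 4 periods, then back to 23.
Gain from deviating: (41−23) today; loss: (23−6) in each of the next 4 periods.
No-deviation condition: (23−6)(δ+…+δ^4) ≥ 41−23, i.e. δ+…+δ^4 ≥ 18/17.
At δ = 1/6: δ+…+δ^4 = 0.1998 < 1.0588.
So cooperation is not sustainable.

No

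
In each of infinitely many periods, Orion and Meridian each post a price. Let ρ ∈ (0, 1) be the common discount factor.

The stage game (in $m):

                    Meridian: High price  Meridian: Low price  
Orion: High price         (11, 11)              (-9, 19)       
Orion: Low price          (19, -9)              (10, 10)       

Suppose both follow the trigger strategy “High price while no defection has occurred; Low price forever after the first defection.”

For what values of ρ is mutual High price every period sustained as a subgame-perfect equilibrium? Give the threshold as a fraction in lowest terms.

8/9

11/(1−ρ) ≥ 19 + 10ρ/(1−ρ)
11 ≥ 19 − 9ρ
ρ ≥ 8/9.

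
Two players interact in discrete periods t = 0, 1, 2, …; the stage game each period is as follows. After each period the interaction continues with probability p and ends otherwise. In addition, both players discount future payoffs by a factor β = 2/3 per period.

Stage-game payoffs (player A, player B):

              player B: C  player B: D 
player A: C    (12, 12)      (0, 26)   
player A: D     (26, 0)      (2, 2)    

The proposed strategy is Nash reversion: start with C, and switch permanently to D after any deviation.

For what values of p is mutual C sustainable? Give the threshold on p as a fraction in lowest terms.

7/8

Expected continuation weight on next period's payoff is β·p = 2/3·p, which plays the role of the discount factor.
Cooperation requires 2/3·p ≥ (26−12)/(26−2) = 7/12, hence p ≥ 7/8.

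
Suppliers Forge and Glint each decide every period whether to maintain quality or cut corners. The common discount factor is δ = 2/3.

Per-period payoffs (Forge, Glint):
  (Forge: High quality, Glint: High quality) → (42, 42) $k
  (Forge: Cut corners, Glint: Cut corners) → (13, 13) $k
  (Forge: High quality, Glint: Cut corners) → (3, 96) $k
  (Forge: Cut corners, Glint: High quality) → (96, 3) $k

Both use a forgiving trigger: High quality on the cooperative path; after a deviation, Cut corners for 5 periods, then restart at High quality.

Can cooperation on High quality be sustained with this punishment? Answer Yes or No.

A one-shot deviation gives 96 now, then 13 for 5 periods, then back to 42.
Gain from deviating: (96−42) today; loss: (42−13) in each of the next 5 periods.
No-deviation condition: (42−13)(δ+…+δ^5) ≥ 96−42, i.e. δ+…+δ^5 ≥ 54/29.
At δ = 2/3: δ+…+δ^5 = 1.7366 < 1.8621.
So cooperation is not sustainable.

No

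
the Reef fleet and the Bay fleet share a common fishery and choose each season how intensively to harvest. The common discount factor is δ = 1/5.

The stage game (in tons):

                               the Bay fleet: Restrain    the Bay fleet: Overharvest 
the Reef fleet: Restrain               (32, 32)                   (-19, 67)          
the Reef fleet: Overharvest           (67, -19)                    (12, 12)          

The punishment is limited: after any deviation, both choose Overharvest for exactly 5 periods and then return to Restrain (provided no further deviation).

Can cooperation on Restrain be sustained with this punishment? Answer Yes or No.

A one-shot deviation gives 67 now, then 12 for 5 periods, then back to 32.
Gain from deviating: (67−32) today; loss: (32−12) in each of the next 5 periods.
No-deviation condition: (32−12)(δ+…+δ^5) ≥ 67−32, i.e. δ+…+δ^5 ≥ 7/4.
At δ = 1/5: δ+…+δ^5 = 0.2499 < 1.7500.
So cooperation is not sustainable.

No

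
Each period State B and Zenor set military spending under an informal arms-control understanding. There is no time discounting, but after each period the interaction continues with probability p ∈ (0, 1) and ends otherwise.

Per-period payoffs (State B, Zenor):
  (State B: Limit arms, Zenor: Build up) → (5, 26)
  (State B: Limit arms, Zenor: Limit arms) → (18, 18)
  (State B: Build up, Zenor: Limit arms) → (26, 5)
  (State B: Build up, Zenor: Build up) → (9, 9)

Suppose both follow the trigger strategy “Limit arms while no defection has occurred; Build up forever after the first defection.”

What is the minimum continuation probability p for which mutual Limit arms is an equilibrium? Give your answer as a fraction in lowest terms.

8/17

Expected cooperation value is 18 + p·18 + p²·18 + … = 18/(1−p); deviation gives 26 + p·9/(1−p).
18 ≥ 26(1−p) + 9p ⇒ 17p ≥ 8 ⇒ p ≥ 8/17.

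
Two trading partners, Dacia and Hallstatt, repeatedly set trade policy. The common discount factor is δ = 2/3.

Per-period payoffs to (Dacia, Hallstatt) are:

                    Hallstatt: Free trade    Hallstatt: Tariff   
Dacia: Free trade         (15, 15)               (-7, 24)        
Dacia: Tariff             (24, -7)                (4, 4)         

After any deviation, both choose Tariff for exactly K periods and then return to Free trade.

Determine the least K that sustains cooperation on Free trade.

2

No profitable deviation requires (15−4)(δ+…+δ^K) ≥ 24−15, i.e. δ+…+δ^K ≥ 9/11 ≈ 0.8182.
With δ = 2/3, the partial sums are K=1: 0.6667, K=2: 1.1111.
K = 2 is the first length at which the sum reaches 0.8182.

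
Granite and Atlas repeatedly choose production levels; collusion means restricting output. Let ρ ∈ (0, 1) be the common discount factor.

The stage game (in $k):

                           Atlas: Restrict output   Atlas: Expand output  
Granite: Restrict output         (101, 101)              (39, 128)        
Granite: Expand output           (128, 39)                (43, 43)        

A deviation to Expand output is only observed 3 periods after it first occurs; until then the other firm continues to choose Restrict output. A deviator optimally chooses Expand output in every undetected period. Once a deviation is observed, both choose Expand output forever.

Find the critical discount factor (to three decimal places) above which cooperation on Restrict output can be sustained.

A deviator earns 128 for 3 periods, then 43 forever; cooperating earns 101 forever. Multiplying the IC by (1−ρ):
101 ≥ 128(1−ρ^3) + 43ρ^3, so 85·ρ^3 ≥ 27 and ρ^3 ≥ 27/85.
ρ ≥ (27/85)^(1/3) ≈ 0.682.

0.682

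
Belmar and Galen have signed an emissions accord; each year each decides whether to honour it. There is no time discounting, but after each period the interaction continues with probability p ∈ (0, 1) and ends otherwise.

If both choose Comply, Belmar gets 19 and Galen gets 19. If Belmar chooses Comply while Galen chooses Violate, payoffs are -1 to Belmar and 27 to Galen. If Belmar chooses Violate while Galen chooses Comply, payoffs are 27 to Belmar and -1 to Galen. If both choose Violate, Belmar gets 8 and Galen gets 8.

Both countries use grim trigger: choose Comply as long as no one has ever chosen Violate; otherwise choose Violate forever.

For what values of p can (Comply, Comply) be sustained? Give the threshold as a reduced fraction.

8/19

Expected cooperation value is 19 + p·19 + p²·19 + … = 19/(1−p); deviation gives 27 + p·8/(1−p).
19 ≥ 27(1−p) + 8p ⇒ 19p ≥ 8 ⇒ p ≥ 8/19.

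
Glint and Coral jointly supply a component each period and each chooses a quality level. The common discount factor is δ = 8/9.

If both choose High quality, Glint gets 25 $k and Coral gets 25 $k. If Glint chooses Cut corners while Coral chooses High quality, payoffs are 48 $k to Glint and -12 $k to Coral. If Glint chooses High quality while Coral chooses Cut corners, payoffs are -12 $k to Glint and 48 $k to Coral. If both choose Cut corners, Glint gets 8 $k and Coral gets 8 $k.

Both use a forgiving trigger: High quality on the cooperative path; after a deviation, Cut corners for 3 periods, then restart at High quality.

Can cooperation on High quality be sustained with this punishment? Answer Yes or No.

A one-shot deviation gives 48 now, then 8 for 3 periods, then back to 25.
Gain from deviating: (48−25) today; loss: (25−8) in each of the next 3 periods.
No-deviation condition: (25−8)(δ+…+δ^3) ≥ 48−25, i.e. δ+…+δ^3 ≥ 23/17.
At δ = 8/9: δ+…+δ^3 = 2.3813 ≥ 1.3529.
So cooperation is sustainable.

Yes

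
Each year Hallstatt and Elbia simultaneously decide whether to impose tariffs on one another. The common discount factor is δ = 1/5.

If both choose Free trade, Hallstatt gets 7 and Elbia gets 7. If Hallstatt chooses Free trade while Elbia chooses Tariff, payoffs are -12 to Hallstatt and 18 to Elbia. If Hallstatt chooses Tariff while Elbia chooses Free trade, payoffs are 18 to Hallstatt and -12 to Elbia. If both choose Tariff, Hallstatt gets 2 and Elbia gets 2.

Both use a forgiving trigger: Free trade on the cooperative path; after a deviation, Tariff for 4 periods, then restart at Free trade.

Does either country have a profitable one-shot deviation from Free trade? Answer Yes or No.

Comparing payoff streams over the 5 periods until play realigns: cooperate → 7(1+δ+…+δ^4); deviate → 18 + 2(δ+…+δ^4).
Cooperation is sustained iff (7−2)(δ+…+δ^4) ≥ 18−7.
δ+…+δ^4 = 1/5·(1−(1/5)^4)/(1−1/5) = 0.2496, and (18−7)/(7−2) = 2.2000.
0.2496 < 2.2000, so cooperation is not sustainable.

Yes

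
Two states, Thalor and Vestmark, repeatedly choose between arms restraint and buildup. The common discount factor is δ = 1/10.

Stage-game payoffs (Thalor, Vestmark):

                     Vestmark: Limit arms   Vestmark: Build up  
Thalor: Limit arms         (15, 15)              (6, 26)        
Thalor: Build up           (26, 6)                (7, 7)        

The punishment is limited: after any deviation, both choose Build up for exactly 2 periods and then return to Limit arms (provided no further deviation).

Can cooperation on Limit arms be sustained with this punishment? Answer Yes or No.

No

Comparing payoff streams over the 3 periods until play realigns: cooperate → 15(1+δ+…+δ^2); deviate → 26 + 7(δ+…+δ^2).
Cooperation is sustained iff (15−7)(δ+…+δ^2) ≥ 26−15.
δ+…+δ^2 = 1/10·(1−(1/10)^2)/(1−1/10) = 0.1100, and (26−15)/(15−7) = 1.3750.
0.1100 < 1.3750, so cooperation is not sustainable.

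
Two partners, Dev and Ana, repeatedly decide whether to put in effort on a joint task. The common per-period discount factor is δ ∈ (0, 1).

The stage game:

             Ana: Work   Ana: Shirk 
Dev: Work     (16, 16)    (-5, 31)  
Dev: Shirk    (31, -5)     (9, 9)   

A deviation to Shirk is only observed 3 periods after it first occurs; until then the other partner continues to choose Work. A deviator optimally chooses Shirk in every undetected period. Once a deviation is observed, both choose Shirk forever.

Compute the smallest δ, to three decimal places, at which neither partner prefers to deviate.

Deviating for the 3 undetected periods gains 31−16 = 15 per period over cooperation, then loses 16−9 = 7 per period forever once punishment starts.
Gain: 15(1 + δ + … + δ^2); loss: 7·δ^3/(1−δ).
No profitable deviation ⇔ 15(1−δ^3) ≤ 7·δ^3, i.e. δ^3 ≥ 15/(15+7) = 15/22.
Hence δ ≥ (15/22)^(1/3) ≈ 0.880.

0.880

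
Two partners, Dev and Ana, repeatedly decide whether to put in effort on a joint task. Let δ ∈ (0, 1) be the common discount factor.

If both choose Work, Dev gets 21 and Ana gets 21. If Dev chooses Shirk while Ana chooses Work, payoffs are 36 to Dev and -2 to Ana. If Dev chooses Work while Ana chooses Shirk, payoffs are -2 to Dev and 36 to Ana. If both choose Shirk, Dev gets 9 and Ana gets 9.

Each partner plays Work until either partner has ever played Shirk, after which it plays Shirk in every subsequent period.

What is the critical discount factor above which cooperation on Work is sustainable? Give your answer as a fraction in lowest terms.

5/9

21/(1−δ) ≥ 36 + 9δ/(1−δ)
21 ≥ 36 − 27δ
δ ≥ 15/27 = 5/9.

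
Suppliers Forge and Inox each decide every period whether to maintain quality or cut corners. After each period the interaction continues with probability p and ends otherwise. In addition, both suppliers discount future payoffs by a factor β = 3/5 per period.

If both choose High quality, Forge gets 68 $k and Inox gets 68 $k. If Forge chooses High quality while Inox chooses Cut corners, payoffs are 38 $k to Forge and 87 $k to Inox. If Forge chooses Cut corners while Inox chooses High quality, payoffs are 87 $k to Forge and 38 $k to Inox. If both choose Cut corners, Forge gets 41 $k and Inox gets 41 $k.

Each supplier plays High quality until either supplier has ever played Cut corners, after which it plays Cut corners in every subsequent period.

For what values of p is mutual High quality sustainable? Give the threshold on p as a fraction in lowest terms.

Expected continuation weight on next period's payoff is β·p = 3/5·p, which plays the role of the discount factor.
Cooperation requires 3/5·p ≥ (87−68)/(87−41) = 19/46, hence p ≥ 95/138.

95/138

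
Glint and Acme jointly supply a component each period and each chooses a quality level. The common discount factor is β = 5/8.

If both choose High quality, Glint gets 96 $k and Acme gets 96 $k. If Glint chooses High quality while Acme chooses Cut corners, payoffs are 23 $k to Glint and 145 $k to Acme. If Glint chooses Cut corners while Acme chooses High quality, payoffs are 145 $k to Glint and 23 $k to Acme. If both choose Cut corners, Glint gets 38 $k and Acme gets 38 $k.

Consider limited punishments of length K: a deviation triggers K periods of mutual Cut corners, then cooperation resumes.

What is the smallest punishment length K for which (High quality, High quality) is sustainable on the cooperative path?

2

Need Σ_{k=1}^{K} β^k ≥ (145−96)/(96−38) = 0.8448 at β = 5/8.
At K = 1 the sum is 0.6250 < 0.8448; at K = 2 it is 1.0156 ≥ 0.8448.
So the minimum punishment length is K = 2.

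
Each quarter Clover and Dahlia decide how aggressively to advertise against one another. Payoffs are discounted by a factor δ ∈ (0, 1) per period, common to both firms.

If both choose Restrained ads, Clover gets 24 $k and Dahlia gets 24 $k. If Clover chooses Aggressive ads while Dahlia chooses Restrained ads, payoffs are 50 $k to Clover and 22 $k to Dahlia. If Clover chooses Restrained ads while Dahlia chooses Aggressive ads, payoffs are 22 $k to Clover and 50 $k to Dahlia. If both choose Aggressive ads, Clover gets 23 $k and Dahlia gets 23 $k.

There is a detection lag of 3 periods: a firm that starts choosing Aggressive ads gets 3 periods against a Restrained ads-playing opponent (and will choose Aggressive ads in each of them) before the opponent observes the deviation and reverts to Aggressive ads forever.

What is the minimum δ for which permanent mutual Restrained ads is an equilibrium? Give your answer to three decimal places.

0.987

A deviator earns 50 for 3 periods, then 23 forever; cooperating earns 24 forever. Multiplying the IC by (1−δ):
24 ≥ 50(1−δ^3) + 23δ^3, so 27·δ^3 ≥ 26 and δ^3 ≥ 26/27.
δ ≥ (26/27)^(1/3) ≈ 0.987.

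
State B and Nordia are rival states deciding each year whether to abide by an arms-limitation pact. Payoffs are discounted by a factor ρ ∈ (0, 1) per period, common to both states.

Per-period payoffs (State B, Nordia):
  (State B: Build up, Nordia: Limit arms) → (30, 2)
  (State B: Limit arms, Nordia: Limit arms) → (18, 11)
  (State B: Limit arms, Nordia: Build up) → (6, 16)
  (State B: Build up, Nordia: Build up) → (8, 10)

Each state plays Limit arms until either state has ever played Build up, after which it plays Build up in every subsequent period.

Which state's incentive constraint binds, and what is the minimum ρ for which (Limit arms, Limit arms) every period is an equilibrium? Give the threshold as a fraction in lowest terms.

State B: cooperation gives 18 each period; deviation gives 30 once then 8 forever.
  18/(1−ρ) ≥ 30 + 8ρ/(1−ρ) ⇒ ρ ≥ 12/22 = 6/11.
Nordia: cooperation gives 11 each period; deviation gives 16 once then 10 forever.
  ρ ≥ 5/6.
Both must hold, so the binding constraint is Nordia's: ρ ≥ 5/6.

Nordia; ρ ≥ 5/6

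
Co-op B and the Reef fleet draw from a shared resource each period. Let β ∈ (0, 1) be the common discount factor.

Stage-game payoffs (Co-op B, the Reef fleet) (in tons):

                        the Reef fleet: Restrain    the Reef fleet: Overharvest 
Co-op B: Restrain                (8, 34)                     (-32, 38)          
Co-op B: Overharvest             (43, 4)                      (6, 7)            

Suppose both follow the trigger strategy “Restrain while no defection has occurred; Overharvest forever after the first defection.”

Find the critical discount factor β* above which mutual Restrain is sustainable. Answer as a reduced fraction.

Co-op B: cooperation gives 8 each period; deviation gives 43 once then 6 forever.
  8/(1−β) ≥ 43 + 6β/(1−β) ⇒ β ≥ 35/37.
the Reef fleet: cooperation gives 34 each period; deviation gives 38 once then 7 forever.
  β ≥ 4/31.
Both must hold, so the binding constraint is Co-op B's: β ≥ 35/37.

35/37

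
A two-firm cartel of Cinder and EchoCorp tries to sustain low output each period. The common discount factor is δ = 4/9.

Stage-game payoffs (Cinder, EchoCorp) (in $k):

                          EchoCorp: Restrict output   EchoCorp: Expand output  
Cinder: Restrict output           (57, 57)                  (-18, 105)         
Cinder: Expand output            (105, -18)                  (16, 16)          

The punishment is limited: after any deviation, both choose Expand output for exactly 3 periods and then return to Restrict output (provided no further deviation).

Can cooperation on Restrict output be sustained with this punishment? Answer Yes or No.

A one-shot deviation gives 105 now, then 16 for 3 periods, then back to 57.
Gain from deviating: (105−57) today; loss: (57−16) in each of the next 3 periods.
No-deviation condition: (57−16)(δ+…+δ^3) ≥ 105−57, i.e. δ+…+δ^3 ≥ 48/41.
At δ = 4/9: δ+…+δ^3 = 0.7298 < 1.1707.
So cooperation is not sustainable.

No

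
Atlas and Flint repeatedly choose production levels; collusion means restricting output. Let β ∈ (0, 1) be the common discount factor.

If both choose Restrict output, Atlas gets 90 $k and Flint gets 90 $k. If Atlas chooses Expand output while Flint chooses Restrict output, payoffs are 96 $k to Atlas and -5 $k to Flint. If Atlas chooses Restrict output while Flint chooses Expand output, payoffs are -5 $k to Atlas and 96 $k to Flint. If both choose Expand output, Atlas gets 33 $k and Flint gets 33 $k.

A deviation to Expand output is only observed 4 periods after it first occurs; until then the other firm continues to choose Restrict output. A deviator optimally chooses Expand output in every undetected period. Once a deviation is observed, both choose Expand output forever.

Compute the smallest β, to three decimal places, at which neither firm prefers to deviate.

0.556

A deviator earns 96 for 4 periods, then 33 forever; cooperating earns 90 forever. Multiplying the IC by (1−β):
90 ≥ 96(1−β^4) + 33β^4, so 63·β^4 ≥ 6 and β^4 ≥ 2/21.
β ≥ (2/21)^(1/4) ≈ 0.556.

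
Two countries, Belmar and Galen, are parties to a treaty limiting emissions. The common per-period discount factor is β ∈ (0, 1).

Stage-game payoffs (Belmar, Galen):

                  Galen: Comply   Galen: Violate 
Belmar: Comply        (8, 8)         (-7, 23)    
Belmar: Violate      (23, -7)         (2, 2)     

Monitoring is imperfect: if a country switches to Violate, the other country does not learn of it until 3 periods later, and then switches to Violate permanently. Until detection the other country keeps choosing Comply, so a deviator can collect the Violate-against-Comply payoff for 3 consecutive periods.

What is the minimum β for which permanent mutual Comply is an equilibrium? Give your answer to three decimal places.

A deviator earns 23 for 3 periods, then 2 forever; cooperating earns 8 forever. Multiplying the IC by (1−β):
8 ≥ 23(1−β^3) + 2β^3, so 21·β^3 ≥ 15 and β^3 ≥ 5/7.
β ≥ (5/7)^(1/3) ≈ 0.894.

0.894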